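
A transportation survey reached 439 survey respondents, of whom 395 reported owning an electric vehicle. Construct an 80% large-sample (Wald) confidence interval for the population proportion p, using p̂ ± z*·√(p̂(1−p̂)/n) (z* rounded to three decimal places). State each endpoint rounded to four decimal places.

(0.8814, 0.9181)

With x = 395 successes in n = 439, p̂ = 0.89977.
Standard error of p̂: √(0.090182/439) = √0.000205426 = 0.014333.
z* = 1.282 at the 80% level.
Margin of error: 1.282 × 0.014333 = 0.01837.
So the interval runs from 0.8814 to 0.9181.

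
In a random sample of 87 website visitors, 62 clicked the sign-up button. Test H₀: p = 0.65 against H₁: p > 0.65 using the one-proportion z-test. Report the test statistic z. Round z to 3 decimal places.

The sample proportion is 62/87 = 0.71264.
Under H₀, SE = √(p₀(1−p₀)/n) = √(0.65·0.35/87) = √0.002614943 = 0.051137.
z = (p̂ − p₀)/SE = (0.71264 − 0.65)/0.051137 = 1.225.

z = 1.225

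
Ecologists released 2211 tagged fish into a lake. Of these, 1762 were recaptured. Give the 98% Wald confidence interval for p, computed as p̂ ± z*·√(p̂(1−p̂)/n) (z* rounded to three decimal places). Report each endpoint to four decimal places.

The sample proportion is 1762/2211 = 0.79692.
SE(p̂) = √(0.79692·0.20308/2211) = 0.008555.
z* = 2.326 at the 98% level.
Margin = 2.326·0.008555 = 0.01990.
Interval: 0.79692 ± 0.01990 → (0.7770, 0.8168).

(0.7770, 0.8168)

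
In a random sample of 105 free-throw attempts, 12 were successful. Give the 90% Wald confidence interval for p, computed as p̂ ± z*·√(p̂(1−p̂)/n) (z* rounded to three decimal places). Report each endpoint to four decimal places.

(0.0632, 0.1654)

p̂ = 12/105 = 0.11429.
SE = √(p̂(1−p̂)/n) = √(0.101224/105) = 0.031049.
The 90% critical value is z* = 1.645.
Margin of error: 1.645 × 0.031049 = 0.05108.
So the interval runs from 0.0632 to 0.1654.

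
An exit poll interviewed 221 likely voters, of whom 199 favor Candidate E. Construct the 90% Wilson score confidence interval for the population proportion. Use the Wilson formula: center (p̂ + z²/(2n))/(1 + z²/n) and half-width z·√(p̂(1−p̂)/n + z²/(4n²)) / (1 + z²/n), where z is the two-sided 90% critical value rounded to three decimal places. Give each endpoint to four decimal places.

Here p̂ = 199/221 = 0.90045 and z = 1.645 (z² = 2.706025).
1 + z²/n = 1.012244.
Center = (0.90045 + 0.006122)/1.012244 = 0.89561.
Radicand: p̂(1−p̂)/n + z²/(4n²) = 0.000405601 + 0.000013851 = 0.000419452.
Half-width = z·√(radicand)/denom = 1.645·0.020481/1.012244 = 0.03328.
So the interval runs from 0.8623 to 0.9289.

(0.8623, 0.9289)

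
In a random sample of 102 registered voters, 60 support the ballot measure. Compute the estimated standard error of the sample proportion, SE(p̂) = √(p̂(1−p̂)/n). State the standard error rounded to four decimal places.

SE = 0.0487

With x = 60 successes in n = 102, p̂ = 0.58824.
p̂(1−p̂) = 0.58824·0.41176 = 0.242214.
Dividing by n and taking the root: √0.002374647 = 0.0487.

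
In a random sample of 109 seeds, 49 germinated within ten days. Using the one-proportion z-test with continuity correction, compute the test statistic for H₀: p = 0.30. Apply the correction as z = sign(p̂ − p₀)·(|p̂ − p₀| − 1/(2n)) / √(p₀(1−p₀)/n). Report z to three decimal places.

z = 3.302

Sample proportion p̂ = 49/109 = 0.44954. p̂ − p₀ = 0.149541.
Continuity correction 1/(2n) = 1/218 = 0.004587.
Corrected numerator: |0.149541| − 0.004587 = 0.144954.
Under H₀, SE = √(p₀(1−p₀)/n) = √(0.30·0.70/109) = √0.001926606 = 0.043893.
z = (+)0.144954/0.043893 = 3.302.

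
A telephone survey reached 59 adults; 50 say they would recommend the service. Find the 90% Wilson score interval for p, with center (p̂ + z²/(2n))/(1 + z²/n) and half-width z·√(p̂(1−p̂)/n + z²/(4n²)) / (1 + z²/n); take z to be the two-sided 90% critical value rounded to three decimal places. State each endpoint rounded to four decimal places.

p̂ = 50/59 = 0.84746; z = 1.645, so z² = 2.706025.
1 + z²/n = 1.045865.
Adjusted center: (0.84746 + z²/(2n))/1.045865 = 0.83222.
Radicand: p̂(1−p̂)/n + z²/(4n²) = 0.002191071 + 0.000194343 = 0.002385414.
Half-width = z·√(radicand)/denom = 1.645·0.048841/1.045865 = 0.07682.
CI: 0.83222 ± 0.07682 = (0.7554, 0.9090).

(0.7554, 0.9090)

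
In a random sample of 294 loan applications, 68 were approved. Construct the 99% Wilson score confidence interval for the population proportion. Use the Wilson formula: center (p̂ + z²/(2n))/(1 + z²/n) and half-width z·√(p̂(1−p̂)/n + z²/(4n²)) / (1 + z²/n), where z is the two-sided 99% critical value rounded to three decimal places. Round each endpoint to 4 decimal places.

(0.1743, 0.3001)

p̂ = 68/294 = 0.23129; z = 2.576, so z² = 6.635776.
Denominator 1 + z²/n = 1 + 6.635776/294 = 1.022571.
Adjusted center: (0.23129 + z²/(2n))/1.022571 = 0.23722.
Radicand: p̂(1−p̂)/n + z²/(4n²) = 0.000604749 + 0.000019193 = 0.000623942.
Half-width = z·√(radicand)/denom = 2.576·0.024979/1.022571 = 0.06293.
CI: 0.23722 ± 0.06293 = (0.1743, 0.3001).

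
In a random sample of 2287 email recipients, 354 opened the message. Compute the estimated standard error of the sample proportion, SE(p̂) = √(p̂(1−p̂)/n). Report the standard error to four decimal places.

SE = 0.0076

Sample proportion p̂ = 354/2287 = 0.15479.
p̂(1−p̂) = 0.130830.
SE = √(0.130830/2287) = √0.000057206 = 0.0076.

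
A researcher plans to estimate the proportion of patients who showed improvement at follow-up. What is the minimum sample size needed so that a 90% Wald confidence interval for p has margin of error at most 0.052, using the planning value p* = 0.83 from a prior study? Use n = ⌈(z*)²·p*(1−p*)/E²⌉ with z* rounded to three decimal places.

For 90% confidence, z* = 1.645.
p*(1−p*) = 0.1411.
Required n before rounding: 2.706025 × 0.1411 / 0.052² = 141.206.
⌈141.206⌉ = 142.

n = 142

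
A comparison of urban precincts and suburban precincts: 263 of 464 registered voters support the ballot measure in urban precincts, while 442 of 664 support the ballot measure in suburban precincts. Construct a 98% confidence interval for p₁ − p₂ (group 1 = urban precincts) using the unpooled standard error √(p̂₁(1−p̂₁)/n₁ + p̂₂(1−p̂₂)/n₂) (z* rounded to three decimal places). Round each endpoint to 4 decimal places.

(-0.1672, -0.0305)

p̂₁ = 263/464 = 0.56681, p̂₂ = 442/664 = 0.66566; p̂₁ − p̂₂ = -0.09885.
SE = √(0.000529173 + 0.000335175) = √0.000864348 = 0.029400.
The 98% critical value is z* = 2.326. Margin = 2.326·0.029400 = 0.06838.
Interval: -0.09885 ± 0.06838 → (-0.1672, -0.0305).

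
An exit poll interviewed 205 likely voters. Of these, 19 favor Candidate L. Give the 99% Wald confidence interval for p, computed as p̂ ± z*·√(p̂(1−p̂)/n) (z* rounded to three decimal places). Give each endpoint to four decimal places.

(0.0405, 0.1449)

The sample proportion is 19/205 = 0.09268.
SE(p̂) = √(0.09268·0.90732/205) = 0.020254.
z* = 2.576 at the 99% level.
Margin of error: 2.576 × 0.020254 = 0.05217.
So the interval runs from 0.0405 to 0.1449.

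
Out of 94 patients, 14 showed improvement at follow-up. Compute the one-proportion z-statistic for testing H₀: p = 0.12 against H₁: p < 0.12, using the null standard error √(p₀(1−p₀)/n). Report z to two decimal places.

Sample proportion p̂ = 14/94 = 0.14894.
Null standard error: √(0.12·0.88/94) = √0.001123404 = 0.033517.
z = (p̂ − p₀)/SE = (0.14894 − 0.12)/0.033517 = 0.86.

z = 0.86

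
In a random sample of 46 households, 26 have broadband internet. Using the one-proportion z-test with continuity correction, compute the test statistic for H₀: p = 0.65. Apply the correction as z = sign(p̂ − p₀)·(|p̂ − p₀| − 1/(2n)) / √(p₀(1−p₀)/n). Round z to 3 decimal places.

z = -1.051

With x = 26 successes in n = 46, p̂ = 0.56522. p̂ − p₀ = -0.084783.
1/(2n) = 0.010870.
Corrected numerator: |-0.084783| − 0.010870 = 0.073913.
Under H₀, SE = √(p₀(1−p₀)/n) = √(0.65·0.35/46) = √0.004945652 = 0.070325.
z = −0.073913/0.070325 = -1.051.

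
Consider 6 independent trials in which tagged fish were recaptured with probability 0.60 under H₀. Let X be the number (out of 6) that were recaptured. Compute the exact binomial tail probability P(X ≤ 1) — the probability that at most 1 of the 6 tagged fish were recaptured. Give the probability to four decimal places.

P = 0.0410

X is binomial with n = 6 and p = 0.60.
P(X ≤ 1) = C(6,0)·0.60^0·0.40^6 + C(6,1)·0.60^1·0.40^5.
= 0.004096 + 0.036864 = 0.0410.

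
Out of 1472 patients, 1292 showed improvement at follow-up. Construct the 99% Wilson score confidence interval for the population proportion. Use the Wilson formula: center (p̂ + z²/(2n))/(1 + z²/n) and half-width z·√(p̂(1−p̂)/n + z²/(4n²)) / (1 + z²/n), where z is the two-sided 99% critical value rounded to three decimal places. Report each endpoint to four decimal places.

(0.8540, 0.8980)

p̂ = 1292/1472 = 0.87772; z = 2.576, so z² = 6.635776.
1 + z²/n = 1.004508.
Center = (0.87772 + 0.002254)/1.004508 = 0.87602.
Radicand: p̂(1−p̂)/n + z²/(4n²) = 0.000072914 + 0.000000766 = 0.000073680.
Half-width = 2.576·√0.000073680/1.004508 = 0.02201.
So the interval runs from 0.8540 to 0.8980.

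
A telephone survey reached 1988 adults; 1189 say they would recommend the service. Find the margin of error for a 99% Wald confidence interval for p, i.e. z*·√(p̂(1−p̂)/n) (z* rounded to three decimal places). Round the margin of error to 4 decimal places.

ME = 0.0283

p̂ = 1189/1988 = 0.59809.
SE = √(p̂(1−p̂)/n) = √(0.240379/1988) = 0.010996.
For 99% confidence, z* = 2.576.
ME = 2.576·0.010996 = 0.0283.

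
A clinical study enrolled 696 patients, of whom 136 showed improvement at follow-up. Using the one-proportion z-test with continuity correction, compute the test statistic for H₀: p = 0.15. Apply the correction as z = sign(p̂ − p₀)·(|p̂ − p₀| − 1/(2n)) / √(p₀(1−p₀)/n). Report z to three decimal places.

The sample proportion is 136/696 = 0.19540. p̂ − p₀ = 0.045402.
1/(2n) = 0.000718.
Corrected numerator: |0.045402| − 0.000718 = 0.044684.
Under H₀, SE = √(p₀(1−p₀)/n) = √(0.15·0.85/696) = √0.000183190 = 0.013535.
z = (+)0.044684/0.013535 = 3.301.

z = 3.301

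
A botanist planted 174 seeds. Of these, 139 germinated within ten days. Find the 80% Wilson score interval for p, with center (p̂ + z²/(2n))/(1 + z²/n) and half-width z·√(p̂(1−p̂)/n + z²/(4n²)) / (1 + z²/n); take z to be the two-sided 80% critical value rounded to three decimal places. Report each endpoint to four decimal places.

Here p̂ = 139/174 = 0.79885 and z = 1.282 (z² = 1.643524).
1 + z²/n = 1.009446.
Adjusted center: (0.79885 + z²/(2n))/1.009446 = 0.79605.
Radicand: p̂(1−p̂)/n + z²/(4n²) = 0.000923496 + 0.000013571 = 0.000937067.
Half-width = 1.282·√0.000937067/1.009446 = 0.03888.
Interval: 0.79605 ± 0.03888 → (0.7572, 0.8349).

(0.7572, 0.8349)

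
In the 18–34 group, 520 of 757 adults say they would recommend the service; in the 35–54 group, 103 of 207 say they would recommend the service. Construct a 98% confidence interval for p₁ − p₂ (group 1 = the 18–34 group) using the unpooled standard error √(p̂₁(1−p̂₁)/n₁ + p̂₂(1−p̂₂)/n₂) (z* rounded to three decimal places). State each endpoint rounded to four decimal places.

p̂₁ = 0.68692, p̂₂ = 0.49758, so the observed difference is 0.18934.
Unpooled SE = √(p̂₁(1−p̂₁)/n₁ + p̂₂(1−p̂₂)/n₂) = √(0.000284095 + 0.001207701) = 0.038624.
The 98% critical value is z* = 2.326. Margin of error = 0.08984.
CI: 0.18934 ± 0.08984 = (0.0995, 0.2792).

(0.0995, 0.2792)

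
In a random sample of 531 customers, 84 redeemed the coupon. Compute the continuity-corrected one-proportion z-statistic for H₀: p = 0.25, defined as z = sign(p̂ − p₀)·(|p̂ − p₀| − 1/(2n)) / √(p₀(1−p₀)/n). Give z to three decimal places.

With x = 84 successes in n = 531, p̂ = 0.15819. p̂ − p₀ = -0.091808.
Continuity correction 1/(2n) = 1/1062 = 0.000942.
Corrected numerator: |-0.091808| − 0.000942 = 0.090866.
SE₀ = √(0.25·0.75/531) = 0.018791.
z = (−)0.090866/0.018791 = -4.836.

z = -4.836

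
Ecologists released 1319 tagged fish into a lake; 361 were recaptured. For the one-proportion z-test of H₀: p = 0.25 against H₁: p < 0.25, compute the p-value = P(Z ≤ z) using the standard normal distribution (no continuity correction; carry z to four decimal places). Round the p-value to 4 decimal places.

With x = 361 successes in n = 1319, p̂ = 0.27369.
Under H₀, SE = √(p₀(1−p₀)/n) = √(0.25·0.75/1319) = √0.000142153 = 0.011923.
z = (p̂ − p₀)/SE = (361/1319 − 0.25)/0.011923 ≈ 1.9871.
p-value = P(Z ≤ z) with z = 1.9871 → 0.9765.

p-value = 0.9765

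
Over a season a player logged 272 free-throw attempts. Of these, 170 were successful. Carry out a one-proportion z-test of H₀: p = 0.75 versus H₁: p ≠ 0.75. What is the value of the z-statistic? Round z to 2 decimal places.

z = -4.76

The sample proportion is 170/272 = 0.62500.
SE₀ = √(0.75·0.25/272) = 0.026255.
z = (p̂ − p₀)/SE = (0.62500 − 0.75)/0.026255 = -4.76.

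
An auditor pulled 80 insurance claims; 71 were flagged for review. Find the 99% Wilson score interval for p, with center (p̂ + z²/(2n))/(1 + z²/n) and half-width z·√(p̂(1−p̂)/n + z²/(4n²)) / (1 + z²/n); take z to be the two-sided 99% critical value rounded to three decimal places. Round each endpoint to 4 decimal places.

p̂ = 71/80 = 0.88750; z = 2.576, so z² = 6.635776.
1 + z²/n = 1.082947.
Adjusted center: (0.88750 + z²/(2n))/1.082947 = 0.85782.
Radicand: p̂(1−p̂)/n + z²/(4n²) = 0.001248047 + 0.000259210 = 0.001507257.
Half-width = 2.576·√0.001507257/1.082947 = 0.09235.
CI: 0.85782 ± 0.09235 = (0.7655, 0.9502).

(0.7655, 0.9502)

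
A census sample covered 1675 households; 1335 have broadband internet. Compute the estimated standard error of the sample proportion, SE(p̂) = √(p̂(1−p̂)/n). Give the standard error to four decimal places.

The sample proportion is 1335/1675 = 0.79701.
p̂(1−p̂) = 0.79701·0.20299 = 0.161785.
Dividing by n and taking the root: √0.000096588 = 0.0098.

SE = 0.0098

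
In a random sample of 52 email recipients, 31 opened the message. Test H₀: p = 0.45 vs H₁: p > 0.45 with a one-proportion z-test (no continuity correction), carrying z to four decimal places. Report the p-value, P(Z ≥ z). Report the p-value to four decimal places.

With x = 31 successes in n = 52, p̂ = 0.59615.
Null standard error: √(0.45·0.55/52) = √0.004759615 = 0.068990.
Test statistic (full precision, shown to 4 dp): z = (31/52 − 0.45)/SE₀ ≈ 2.1185.
p-value = P(Z ≥ z) with z = 2.1185 → 0.0171.

p-value = 0.0171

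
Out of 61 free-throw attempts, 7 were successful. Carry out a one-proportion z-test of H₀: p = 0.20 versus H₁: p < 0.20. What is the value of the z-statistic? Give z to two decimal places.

z = -1.66

p̂ = 7/61 = 0.11475.
Null standard error: √(0.20·0.80/61) = √0.002622951 = 0.051215.
z = (0.11475 − 0.20)/0.051215 = -0.08525/0.051215 = -1.66.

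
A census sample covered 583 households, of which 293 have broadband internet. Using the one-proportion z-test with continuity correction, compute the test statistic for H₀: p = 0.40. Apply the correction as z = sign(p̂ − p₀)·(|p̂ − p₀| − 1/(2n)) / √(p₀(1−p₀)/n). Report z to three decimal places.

The sample proportion is 293/583 = 0.50257. p̂ − p₀ = 0.102573.
Continuity correction 1/(2n) = 1/1166 = 0.000858.
Corrected numerator: |0.102573| − 0.000858 = 0.101715.
SE₀ = √(0.40·0.60/583) = 0.020289.
z = (+)0.101715/0.020289 = 5.013.

z = 5.013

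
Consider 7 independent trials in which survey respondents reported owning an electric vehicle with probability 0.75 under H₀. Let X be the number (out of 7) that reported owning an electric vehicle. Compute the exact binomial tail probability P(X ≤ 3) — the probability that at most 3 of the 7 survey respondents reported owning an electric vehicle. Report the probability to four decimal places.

P = 0.0706

X is binomial with n = 7 and p = 0.75.
P(X ≤ 3) = C(7,0)·0.75^0·0.25^7 + C(7,1)·0.75^1·0.25^6 + C(7,2)·0.75^2·0.25^5 + C(7,3)·0.75^3·0.25^4.
= 0.000061 + 0.001282 + 0.011536 + 0.057678 = 0.0706.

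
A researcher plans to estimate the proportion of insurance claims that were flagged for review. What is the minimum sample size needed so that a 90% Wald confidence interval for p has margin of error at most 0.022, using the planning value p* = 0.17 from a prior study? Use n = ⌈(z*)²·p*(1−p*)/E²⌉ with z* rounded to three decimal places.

n = 789

z* = 1.645 at the 90% level.
p*(1−p*) = 0.17·0.83 = 0.1411.
Required n before rounding: 2.706025 × 0.1411 / 0.022² = 788.885.
Rounding up, n = 789.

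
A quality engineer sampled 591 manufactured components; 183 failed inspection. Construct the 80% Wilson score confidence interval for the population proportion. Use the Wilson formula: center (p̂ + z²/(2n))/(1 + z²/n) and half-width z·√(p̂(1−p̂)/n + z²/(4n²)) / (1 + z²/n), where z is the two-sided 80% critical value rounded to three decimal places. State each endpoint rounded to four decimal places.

p̂ = 183/591 = 0.30964; z = 1.282, so z² = 1.643524.
Denominator 1 + z²/n = 1 + 1.643524/591 = 1.002781.
Center = (0.30964 + 0.001390)/1.002781 = 0.31017.
Radicand: p̂(1−p̂)/n + z²/(4n²) = 0.000361700 + 0.000001176 = 0.000362876.
Half-width = 1.282·√0.000362876/1.002781 = 0.02435.
Interval: 0.31017 ± 0.02435 → (0.2858, 0.3345).

(0.2858, 0.3345)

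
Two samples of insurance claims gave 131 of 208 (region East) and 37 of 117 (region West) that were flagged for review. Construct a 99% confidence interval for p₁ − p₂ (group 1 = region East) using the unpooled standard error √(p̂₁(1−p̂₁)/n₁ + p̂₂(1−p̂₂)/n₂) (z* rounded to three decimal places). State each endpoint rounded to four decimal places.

(0.1732, 0.4539)

p̂₁ = 0.62981, p̂₂ = 0.31624, so the observed difference is 0.31357.
Unpooled SE = √(p̂₁(1−p̂₁)/n₁ + p̂₂(1−p̂₂)/n₂) = √(0.001120913 + 0.001848137) = 0.054489.
For 99% confidence, z* = 2.576. Margin = 2.576·0.054489 = 0.14036.
CI: 0.31357 ± 0.14036 = (0.1732, 0.4539).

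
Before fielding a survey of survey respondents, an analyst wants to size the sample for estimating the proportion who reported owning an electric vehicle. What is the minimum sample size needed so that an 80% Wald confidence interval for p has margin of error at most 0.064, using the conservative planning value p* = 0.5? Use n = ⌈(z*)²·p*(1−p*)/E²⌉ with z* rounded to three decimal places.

n = 101

For 80% confidence, z* = 1.282.
p*(1−p*) = 0.2500.
(z*)²·p*(1−p*)/E² = 1.643524·0.2500/0.004096 = 100.313.
Rounding up, n = 101.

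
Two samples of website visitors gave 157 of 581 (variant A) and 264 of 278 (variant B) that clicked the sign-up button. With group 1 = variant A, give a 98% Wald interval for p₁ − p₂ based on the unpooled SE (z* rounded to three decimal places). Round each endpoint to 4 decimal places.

p̂₁ = 0.27022, p̂₂ = 0.94964, so the observed difference is -0.67942.
Unpooled SE = √(p̂₁(1−p̂₁)/n₁ + p̂₂(1−p̂₂)/n₂) = √(0.000339420 + 0.000172027) = 0.022615.
For 98% confidence, z* = 2.326. Margin of error = 0.05260.
Interval: -0.67942 ± 0.05260 → (-0.7320, -0.6268).

(-0.7320, -0.6268)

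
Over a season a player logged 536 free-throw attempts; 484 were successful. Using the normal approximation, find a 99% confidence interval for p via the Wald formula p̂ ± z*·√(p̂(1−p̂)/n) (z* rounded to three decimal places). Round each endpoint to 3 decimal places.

(0.870, 0.936)

p̂ = 484/536 = 0.90299.
SE(p̂) = √(0.90299·0.09701/536) = 0.012784.
The 99% critical value is z* = 2.576.
Margin of error: 2.576 × 0.012784 = 0.03293.
So the interval runs from 0.870 to 0.936.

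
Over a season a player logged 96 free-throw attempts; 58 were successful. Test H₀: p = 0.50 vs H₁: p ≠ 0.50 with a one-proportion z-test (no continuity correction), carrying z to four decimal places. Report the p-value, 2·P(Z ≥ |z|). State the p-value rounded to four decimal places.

With x = 58 successes in n = 96, p̂ = 0.60417.
SE₀ = √(0.50·0.50/96) = 0.051031.
Test statistic (full precision, shown to 4 dp): z = (58/96 − 0.50)/SE₀ ≈ 2.0412.
p-value = 2·P(Z ≥ |z|) with z = 2.0412 → 0.0412.

p-value = 0.0412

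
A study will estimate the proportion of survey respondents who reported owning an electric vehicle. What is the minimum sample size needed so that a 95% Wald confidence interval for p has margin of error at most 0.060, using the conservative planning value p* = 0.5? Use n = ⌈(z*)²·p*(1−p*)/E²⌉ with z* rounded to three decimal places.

n = 267

z* = 1.960 at the 95% level.
p*(1−p*) = 0.50·0.50 = 0.2500.
(z*)²·p*(1−p*)/E² = 3.841600·0.2500/0.003600 = 266.778.
Rounding up, n = 267.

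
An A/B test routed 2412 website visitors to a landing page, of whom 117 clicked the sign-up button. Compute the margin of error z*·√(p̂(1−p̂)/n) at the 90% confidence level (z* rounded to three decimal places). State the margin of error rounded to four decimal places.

The sample proportion is 117/2412 = 0.04851.
Standard error of p̂: √(0.046154/2412) = √0.000019135 = 0.004374.
z* = 1.645 at the 90% level.
Margin of error = z*·SE = 1.645 × 0.004374 = 0.0072.

ME = 0.0072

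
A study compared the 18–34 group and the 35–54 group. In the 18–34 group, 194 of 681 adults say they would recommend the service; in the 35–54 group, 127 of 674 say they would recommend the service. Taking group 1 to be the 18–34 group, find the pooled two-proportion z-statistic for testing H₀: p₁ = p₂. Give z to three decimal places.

p̂₁ = 194/681 = 0.28488, p̂₂ = 127/674 = 0.18843.
Pooling: p̂ = 321/1355 = 0.23690.
Pooled SE = √[0.1807786·0.00295211] ≈ 0.023101.
z = (p̂₁ − p̂₂)/SE = (0.28488 − 0.18843)/0.023101 = 0.09645/0.023101 = 4.175.

z = 4.175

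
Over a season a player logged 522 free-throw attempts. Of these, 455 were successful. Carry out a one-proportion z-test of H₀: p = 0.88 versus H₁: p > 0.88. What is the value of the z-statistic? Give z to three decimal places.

z = -0.587

p̂ = 455/522 = 0.87165.
SE₀ = √(0.88·0.12/522) = 0.014223.
z = (p̂ − p₀)/SE = (0.87165 − 0.88)/0.014223 = -0.587.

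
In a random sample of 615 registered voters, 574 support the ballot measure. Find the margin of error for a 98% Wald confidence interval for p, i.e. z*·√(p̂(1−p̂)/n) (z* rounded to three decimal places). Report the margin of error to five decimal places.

With x = 574 successes in n = 615, p̂ = 0.93333.
SE = √(p̂(1−p̂)/n) = √(0.062222/615) = 0.010059.
z* = 2.326 at the 98% level.
ME = 2.326·0.010059 = 0.02340.

ME = 0.02340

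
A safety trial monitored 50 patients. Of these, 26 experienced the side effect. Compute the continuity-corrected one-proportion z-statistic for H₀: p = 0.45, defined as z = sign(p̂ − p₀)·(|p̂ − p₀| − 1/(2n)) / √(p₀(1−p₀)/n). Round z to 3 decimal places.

z = 0.853

The sample proportion is 26/50 = 0.52000. p̂ − p₀ = 0.070000.
1/(2n) = 0.010000.
Corrected numerator: |0.070000| − 0.010000 = 0.060000.
Under H₀, SE = √(p₀(1−p₀)/n) = √(0.45·0.55/50) = √0.004950000 = 0.070356.
z = +0.060000/0.070356 = 0.853.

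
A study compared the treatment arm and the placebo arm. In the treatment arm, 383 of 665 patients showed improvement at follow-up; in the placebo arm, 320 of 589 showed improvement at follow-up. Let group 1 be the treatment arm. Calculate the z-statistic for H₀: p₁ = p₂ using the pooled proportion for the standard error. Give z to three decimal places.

Sample proportions: p̂₁ = 383/665 = 0.57594 and p̂₂ = 320/589 = 0.54329.
Pooling: p̂ = 703/1254 = 0.56061.
SE = √[p̂(1−p̂)(1/n₁+1/n₂)] = √[0.56061·0.43939·(1/665+1/589)] ≈ 0.028083.
z = (p̂₁ − p̂₂)/SE = (0.57594 − 0.54329)/0.028083 = 0.03265/0.028083 = 1.163.

z = 1.163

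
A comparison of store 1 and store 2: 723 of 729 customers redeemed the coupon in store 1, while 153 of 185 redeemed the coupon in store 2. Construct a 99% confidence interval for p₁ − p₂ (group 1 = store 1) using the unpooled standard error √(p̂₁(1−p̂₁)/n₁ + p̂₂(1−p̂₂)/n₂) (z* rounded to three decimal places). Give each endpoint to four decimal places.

p̂₁ = 0.99177, p̂₂ = 0.82703, so the observed difference is 0.16474.
Unpooled SE = √(p̂₁(1−p̂₁)/n₁ + p̂₂(1−p̂₂)/n₂) = √(0.000011197 + 0.000773261) = 0.028008.
The 99% critical value is z* = 2.576. Margin of error = 0.07215.
CI: 0.16474 ± 0.07215 = (0.0926, 0.2369).

(0.0926, 0.2369)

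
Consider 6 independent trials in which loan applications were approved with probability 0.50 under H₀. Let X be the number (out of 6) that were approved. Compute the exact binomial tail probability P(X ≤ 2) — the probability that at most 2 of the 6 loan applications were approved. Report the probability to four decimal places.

P = 0.3438

X is binomial with n = 6 and p = 0.50.
P(X ≤ 2) = C(6,0)·0.50^0·0.50^6 + C(6,1)·0.50^1·0.50^5 + C(6,2)·0.50^2·0.50^4.
= 0.015625 + 0.093750 + 0.234375 = 0.3438.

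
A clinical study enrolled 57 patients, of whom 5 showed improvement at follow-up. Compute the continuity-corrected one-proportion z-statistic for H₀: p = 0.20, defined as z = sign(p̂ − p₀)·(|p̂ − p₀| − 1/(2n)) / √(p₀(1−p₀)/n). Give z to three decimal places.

z = -1.954

With x = 5 successes in n = 57, p̂ = 0.08772. p̂ − p₀ = -0.112281.
1/(2n) = 0.008772.
Corrected numerator: |-0.112281| − 0.008772 = 0.103509.
SE₀ = √(0.20·0.80/57) = 0.052981.
z = (−)0.103509/0.052981 = -1.954.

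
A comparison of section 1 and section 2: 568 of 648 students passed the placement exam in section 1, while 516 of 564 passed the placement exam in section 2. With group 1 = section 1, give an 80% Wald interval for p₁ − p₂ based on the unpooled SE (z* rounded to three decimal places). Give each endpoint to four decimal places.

p̂₁ = 568/648 = 0.87654, p̂₂ = 516/564 = 0.91489; p̂₁ − p̂₂ = -0.03835.
SE = √(0.000166999 + 0.000138055) = √0.000305054 = 0.017466.
The 80% critical value is z* = 1.282. Margin of error = 0.02239.
CI: -0.03835 ± 0.02239 = (-0.0607, -0.0160).

(-0.0607, -0.0160)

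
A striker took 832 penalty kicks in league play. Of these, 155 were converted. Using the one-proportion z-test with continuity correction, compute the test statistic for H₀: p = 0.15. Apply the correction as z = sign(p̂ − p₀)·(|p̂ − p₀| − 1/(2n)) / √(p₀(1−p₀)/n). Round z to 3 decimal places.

Sample proportion p̂ = 155/832 = 0.18630. p̂ − p₀ = 0.036298.
Continuity correction 1/(2n) = 1/1664 = 0.000601.
Corrected numerator: |0.036298| − 0.000601 = 0.035697.
SE₀ = √(0.15·0.85/832) = 0.012379.
z = +0.035697/0.012379 = 2.884.

z = 2.884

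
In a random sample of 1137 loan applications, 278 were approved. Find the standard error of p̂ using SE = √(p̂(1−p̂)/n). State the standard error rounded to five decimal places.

The sample proportion is 278/1137 = 0.24450.
p̂(1−p̂) = 0.184720.
SE = √(0.184720/1137) = 0.01275.

SE = 0.01275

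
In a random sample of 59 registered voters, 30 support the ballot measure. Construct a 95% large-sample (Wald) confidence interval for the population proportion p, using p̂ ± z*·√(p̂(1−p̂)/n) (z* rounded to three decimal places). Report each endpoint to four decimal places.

(0.3809, 0.6360)

Sample proportion p̂ = 30/59 = 0.50847.
SE(p̂) = √(0.50847·0.49153/59) = 0.065085.
The 95% critical value is z* = 1.960.
Margin of error: 1.960 × 0.065085 = 0.12757.
So the interval runs from 0.3809 to 0.6360.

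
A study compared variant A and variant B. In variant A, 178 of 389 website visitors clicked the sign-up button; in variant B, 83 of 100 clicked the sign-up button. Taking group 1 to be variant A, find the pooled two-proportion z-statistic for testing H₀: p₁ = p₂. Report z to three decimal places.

Sample proportions: p̂₁ = 178/389 = 0.45758 and p̂₂ = 83/100 = 0.83000.
Pooling: p̂ = 261/489 = 0.53374.
Pooled SE = √[0.2488615·0.01257069] ≈ 0.055932.
z = -0.37242/0.055932 = -6.658.

z = -6.658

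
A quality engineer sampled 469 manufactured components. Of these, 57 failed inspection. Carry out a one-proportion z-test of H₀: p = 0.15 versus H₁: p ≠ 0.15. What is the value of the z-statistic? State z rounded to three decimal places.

z = -1.726

The sample proportion is 57/469 = 0.12154.
SE₀ = √(0.15·0.85/469) = 0.016488.
z = (p̂ − p₀)/SE = (0.12154 − 0.15)/0.016488 = -1.726.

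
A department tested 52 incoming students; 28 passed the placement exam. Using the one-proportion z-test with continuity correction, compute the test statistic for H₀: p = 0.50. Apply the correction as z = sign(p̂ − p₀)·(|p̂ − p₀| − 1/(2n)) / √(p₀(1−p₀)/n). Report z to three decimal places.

p̂ = 28/52 = 0.53846. p̂ − p₀ = 0.038462.
Continuity correction 1/(2n) = 1/104 = 0.009615.
Corrected numerator: |0.038462| − 0.009615 = 0.028847.
Under H₀, SE = √(p₀(1−p₀)/n) = √(0.50·0.50/52) = √0.004807692 = 0.069338.
z = (+)0.028847/0.069338 = 0.416.

z = 0.416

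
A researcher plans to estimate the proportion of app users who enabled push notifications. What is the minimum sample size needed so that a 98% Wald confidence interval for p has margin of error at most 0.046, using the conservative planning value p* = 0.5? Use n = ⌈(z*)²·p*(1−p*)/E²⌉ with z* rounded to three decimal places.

n = 640

z* = 2.326 at the 98% level.
p*(1−p*) = 0.2500.
Required n before rounding: 5.410276 × 0.2500 / 0.046² = 639.210.
Rounding up, n = 640.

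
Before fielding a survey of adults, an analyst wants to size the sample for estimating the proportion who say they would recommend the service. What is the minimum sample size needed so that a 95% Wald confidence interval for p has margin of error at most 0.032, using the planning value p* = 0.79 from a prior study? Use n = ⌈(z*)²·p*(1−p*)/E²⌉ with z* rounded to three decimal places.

n = 623

z* = 1.960 at the 95% level.
p*(1−p*) = 0.1659.
Required n before rounding: 3.841600 × 0.1659 / 0.032² = 622.384.
⌈622.384⌉ = 623.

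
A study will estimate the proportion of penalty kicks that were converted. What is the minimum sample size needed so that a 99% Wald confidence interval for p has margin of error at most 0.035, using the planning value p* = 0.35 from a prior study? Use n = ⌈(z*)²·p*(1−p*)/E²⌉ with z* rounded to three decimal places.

n = 1233

The 99% critical value is z* = 2.576.
p*(1−p*) = 0.2275.
(z*)²·p*(1−p*)/E² = 6.635776·0.2275/0.001225 = 1232.358.
⌈1232.358⌉ = 1233.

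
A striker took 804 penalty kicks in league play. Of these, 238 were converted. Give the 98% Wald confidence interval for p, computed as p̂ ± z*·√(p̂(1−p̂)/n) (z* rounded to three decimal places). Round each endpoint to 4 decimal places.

(0.2586, 0.3335)

Sample proportion p̂ = 238/804 = 0.29602.
Standard error of p̂: √(0.208392/804) = √0.000259194 = 0.016100.
For 98% confidence, z* = 2.326.
Margin of error: 2.326 × 0.016100 = 0.03745.
CI: 0.29602 ± 0.03745 = (0.2586, 0.3335).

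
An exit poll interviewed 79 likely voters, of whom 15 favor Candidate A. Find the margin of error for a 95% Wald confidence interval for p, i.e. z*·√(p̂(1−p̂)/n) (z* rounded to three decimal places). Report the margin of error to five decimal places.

ME = 0.08649

p̂ = 15/79 = 0.18987.
SE(p̂) = √(0.18987·0.81013/79) = 0.044126.
z* = 1.960 at the 95% level.
Margin of error = z*·SE = 1.960 × 0.044126 = 0.08649.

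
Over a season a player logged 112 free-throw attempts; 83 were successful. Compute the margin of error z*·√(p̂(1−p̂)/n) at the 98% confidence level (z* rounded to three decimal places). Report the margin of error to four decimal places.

ME = 0.0963

Sample proportion p̂ = 83/112 = 0.74107.
Standard error of p̂: √(0.191885/112) = √0.001713255 = 0.041391.
The 98% critical value is z* = 2.326.
Margin of error = z*·SE = 2.326 × 0.041391 = 0.0963.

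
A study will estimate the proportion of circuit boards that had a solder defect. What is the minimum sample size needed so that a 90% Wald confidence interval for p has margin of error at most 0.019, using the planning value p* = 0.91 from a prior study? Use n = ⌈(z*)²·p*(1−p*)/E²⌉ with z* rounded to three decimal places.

n = 614

For 90% confidence, z* = 1.645.
p*(1−p*) = 0.91·0.09 = 0.0819.
(z*)²·p*(1−p*)/E² = 2.706025·0.0819/0.000361 = 613.915.
⌈613.915⌉ = 614.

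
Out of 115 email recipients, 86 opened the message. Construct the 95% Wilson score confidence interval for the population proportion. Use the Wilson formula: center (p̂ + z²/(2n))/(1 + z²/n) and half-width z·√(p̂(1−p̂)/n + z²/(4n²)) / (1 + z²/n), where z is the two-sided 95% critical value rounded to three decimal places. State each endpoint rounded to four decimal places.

p̂ = 86/115 = 0.74783; z = 1.960, so z² = 3.841600.
1 + z²/n = 1.033405.
Adjusted center: (0.74783 + z²/(2n))/1.033405 = 0.73982.
Radicand: p̂(1−p̂)/n + z²/(4n²) = 0.001639845 + 0.000072620 = 0.001712465.
Half-width = z·√(radicand)/denom = 1.960·0.041382/1.033405 = 0.07849.
CI: 0.73982 ± 0.07849 = (0.6613, 0.8183).

(0.6613, 0.8183)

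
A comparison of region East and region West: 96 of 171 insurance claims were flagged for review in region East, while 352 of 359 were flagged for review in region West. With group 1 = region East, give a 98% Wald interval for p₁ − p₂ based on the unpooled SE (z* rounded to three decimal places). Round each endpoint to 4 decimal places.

p̂₁ = 96/171 = 0.56140, p̂₂ = 352/359 = 0.98050; p̂₁ − p̂₂ = -0.41910.
Unpooled SE = √(p̂₁(1−p̂₁)/n₁ + p̂₂(1−p̂₂)/n₂) = √(0.001439939 + 0.000053255) = 0.038642.
For 98% confidence, z* = 2.326. Margin of error = 0.08988.
CI: -0.41910 ± 0.08988 = (-0.5090, -0.3292).

(-0.5090, -0.3292)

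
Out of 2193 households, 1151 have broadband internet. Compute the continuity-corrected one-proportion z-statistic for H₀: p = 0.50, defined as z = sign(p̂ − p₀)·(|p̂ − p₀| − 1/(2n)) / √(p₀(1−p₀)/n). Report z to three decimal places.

The sample proportion is 1151/2193 = 0.52485. p̂ − p₀ = 0.024852.
Continuity correction 1/(2n) = 1/4386 = 0.000228.
Corrected numerator: |0.024852| − 0.000228 = 0.024624.
Under H₀, SE = √(p₀(1−p₀)/n) = √(0.50·0.50/2193) = √0.000113999 = 0.010677.
z = +0.024624/0.010677 = 2.306.

z = 2.306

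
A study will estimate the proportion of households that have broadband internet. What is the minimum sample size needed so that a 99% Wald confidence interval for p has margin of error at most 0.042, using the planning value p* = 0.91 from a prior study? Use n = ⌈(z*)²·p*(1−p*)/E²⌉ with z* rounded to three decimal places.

n = 309

The 99% critical value is z* = 2.576.
p*(1−p*) = 0.91·0.09 = 0.0819.
(z*)²·p*(1−p*)/E² = 6.635776·0.0819/0.001764 = 308.090.
Rounding up, n = 309.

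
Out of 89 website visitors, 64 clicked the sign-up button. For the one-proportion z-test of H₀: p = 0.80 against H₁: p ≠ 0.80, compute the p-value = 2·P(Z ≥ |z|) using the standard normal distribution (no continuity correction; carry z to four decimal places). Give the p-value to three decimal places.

p-value = 0.056

The sample proportion is 64/89 = 0.71910.
SE₀ = √(0.80·0.20/89) = 0.042400.
Test statistic (full precision, shown to 4 dp): z = (64/89 − 0.80)/SE₀ ≈ -1.9080.
From the standard normal, 2·P(Z ≥ |z|) = 0.056.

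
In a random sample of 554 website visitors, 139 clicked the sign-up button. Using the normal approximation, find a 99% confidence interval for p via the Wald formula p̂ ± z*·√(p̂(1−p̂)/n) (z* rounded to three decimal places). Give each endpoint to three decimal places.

With x = 139 successes in n = 554, p̂ = 0.25090.
SE = √(p̂(1−p̂)/n) = √(0.187950/554) = 0.018419.
For 99% confidence, z* = 2.576.
Margin = 2.576·0.018419 = 0.04745.
CI: 0.25090 ± 0.04745 = (0.203, 0.298).

(0.203, 0.298)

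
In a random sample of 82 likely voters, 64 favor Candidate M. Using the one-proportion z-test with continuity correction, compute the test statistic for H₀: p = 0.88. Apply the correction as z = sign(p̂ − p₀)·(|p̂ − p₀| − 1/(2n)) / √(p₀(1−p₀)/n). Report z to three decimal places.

p̂ = 64/82 = 0.78049. p̂ − p₀ = -0.099512.
Continuity correction 1/(2n) = 1/164 = 0.006098.
Corrected numerator: |-0.099512| − 0.006098 = 0.093414.
SE₀ = √(0.88·0.12/82) = 0.035886.
z = −0.093414/0.035886 = -2.603.

z = -2.603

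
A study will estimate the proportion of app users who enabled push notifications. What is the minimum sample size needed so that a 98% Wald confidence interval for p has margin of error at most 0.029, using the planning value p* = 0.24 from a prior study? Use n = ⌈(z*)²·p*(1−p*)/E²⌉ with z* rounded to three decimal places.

n = 1174

For 98% confidence, z* = 2.326.
p*(1−p*) = 0.1824.
(z*)²·p*(1−p*)/E² = 5.410276·0.1824/0.000841 = 1173.406.
⌈1173.406⌉ = 1174.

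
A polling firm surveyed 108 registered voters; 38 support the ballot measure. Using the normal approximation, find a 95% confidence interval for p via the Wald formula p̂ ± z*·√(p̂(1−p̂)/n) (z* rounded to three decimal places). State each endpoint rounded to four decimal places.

The sample proportion is 38/108 = 0.35185.
SE(p̂) = √(0.35185·0.64815/108) = 0.045952.
The 95% critical value is z* = 1.960.
Margin = 1.960·0.045952 = 0.09007.
So the interval runs from 0.2618 to 0.4419.

(0.2618, 0.4419)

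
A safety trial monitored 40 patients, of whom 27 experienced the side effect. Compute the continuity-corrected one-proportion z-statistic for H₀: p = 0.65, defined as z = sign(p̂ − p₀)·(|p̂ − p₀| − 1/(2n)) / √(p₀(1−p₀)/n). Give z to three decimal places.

z = 0.166

p̂ = 27/40 = 0.67500. p̂ − p₀ = 0.025000.
Continuity correction 1/(2n) = 1/80 = 0.012500.
Corrected numerator: |0.025000| − 0.012500 = 0.012500.
Under H₀, SE = √(p₀(1−p₀)/n) = √(0.65·0.35/40) = √0.005687500 = 0.075416.
z = (+)0.012500/0.075416 = 0.166.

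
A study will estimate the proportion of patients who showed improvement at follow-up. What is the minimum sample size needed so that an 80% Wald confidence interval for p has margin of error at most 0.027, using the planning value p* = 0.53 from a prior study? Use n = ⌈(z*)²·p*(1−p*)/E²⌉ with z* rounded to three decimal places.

z* = 1.282 at the 80% level.
p*(1−p*) = 0.2491.
Required n before rounding: 1.643524 × 0.2491 / 0.027² = 561.594.
Rounding up, n = 562.

n = 562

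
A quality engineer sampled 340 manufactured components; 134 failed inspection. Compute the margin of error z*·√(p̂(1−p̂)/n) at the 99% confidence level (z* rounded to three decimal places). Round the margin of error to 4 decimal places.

ME = 0.0683

The sample proportion is 134/340 = 0.39412.
Standard error of p̂: √(0.238789/340) = √0.000702320 = 0.026501.
The 99% critical value is z* = 2.576.
ME = 2.576·0.026501 = 0.0683.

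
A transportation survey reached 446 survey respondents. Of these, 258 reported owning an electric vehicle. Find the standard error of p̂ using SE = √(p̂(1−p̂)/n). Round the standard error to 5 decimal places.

SE = 0.02338

With x = 258 successes in n = 446, p̂ = 0.57848.
p̂(1−p̂) = 0.57848·0.42152 = 0.243841.
Dividing by n and taking the root: √0.000546729 = 0.02338.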